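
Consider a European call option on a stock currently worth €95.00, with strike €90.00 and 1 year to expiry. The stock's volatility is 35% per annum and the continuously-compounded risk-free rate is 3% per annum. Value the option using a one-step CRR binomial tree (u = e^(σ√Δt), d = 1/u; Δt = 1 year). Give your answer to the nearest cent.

€19.83

CRR parameters: u = e^(σ√Δt) = e^(0.35·√1) = 1.4191, d = 1/u = 0.7047
Per-period rate: rΔt = 0.03·1 = 0.03, so R = e^0.03 = 1.0305
Risk-neutral probability p = (e^0.03 − 0.7047)/(1.4191 − 0.7047) = 0.3258/0.7144 = 0.4560
Terminal stock prices: S_u = 134.8, S_d = 66.95
Terminal payoffs (S − K): max(44.81, 0) = 44.81, max(-23.05, 0) = 0
Node 0 (S = 95): V_0 = e^(−0.03)·[0.4560·44.8114 + 0.5440·0.0000] = 19.8307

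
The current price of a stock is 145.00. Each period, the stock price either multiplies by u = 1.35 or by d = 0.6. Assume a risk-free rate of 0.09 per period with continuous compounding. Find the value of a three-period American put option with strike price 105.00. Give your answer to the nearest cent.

9.17

Risk-neutral probability p = (e^0.09 − 0.6)/(1.35 − 0.6) = 0.4942/0.7500 = 0.6589
Terminal stock prices: S_uuu = 356.8, S_uud = 158.6, S_udd = 70.47, S_ddd = 31.32
Terminal payoffs (K − S): max(-251.8, 0) = 0, max(-53.56, 0) = 0, max(34.53, 0) = 34.53, max(73.68, 0) = 73.68
Node uu (S = 264.3): continuation = e^(−0.09)·[0.6589·0.0000 + 0.3411·0.0000] = 0.0000; exercise value = 0.0000 ≤ continuation, so V_uu = 0.0000
Node ud (S = 117.4): continuation = e^(−0.09)·[0.6589·0.0000 + 0.3411·34.5300] = 10.7645; exercise value = 0.0000 ≤ continuation, so V_ud = 10.7645
Node dd (S = 52.2): continuation = e^(−0.09)·[0.6589·34.5300 + 0.3411·73.6800] = 43.7628; exercise value = 52.8000 > continuation, so V_dd = 52.8000 (exercise)
Node u (S = 195.8): continuation = e^(−0.09)·[0.6589·0.0000 + 0.3411·10.7645] = 3.3557; exercise value = 0.0000 ≤ continuation, so V_u = 3.3557
Node d (S = 87): continuation = e^(−0.09)·[0.6589·10.7645 + 0.3411·52.8000] = 22.9423; exercise value = 18.0000 ≤ continuation, so V_d = 22.9423
Node 0 (S = 145): continuation = e^(−0.09)·[0.6589·3.3557 + 0.3411·22.9423] = 9.1729; exercise value = 0.0000 ≤ continuation, so V_0 = 9.1729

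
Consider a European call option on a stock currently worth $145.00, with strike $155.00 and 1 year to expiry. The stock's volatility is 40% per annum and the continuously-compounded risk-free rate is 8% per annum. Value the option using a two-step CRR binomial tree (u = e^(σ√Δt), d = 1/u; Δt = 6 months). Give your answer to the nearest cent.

$23.23

CRR parameters: u = e^(σ√Δt) = e^(0.4·√0.5) = 1.3269, d = 1/u = 0.7536
Per-period rate: rΔt = 0.08·0.5 = 0.04, so R = e^0.04 = 1.0408
Risk-neutral probability p = (e^0.04 − 0.7536)/(1.3269 − 0.7536) = 0.2872/0.5733 = 0.5009
Terminal stock prices: S_uu = 255.3, S_ud = 145, S_dd = 82.36
Terminal payoffs (S − K): max(100.3, 0) = 100.3, max(-10, 0) = 0, max(-72.64, 0) = 0
Node u (S = 192.4): V_u = e^(−0.04)·[0.5009·100.2949 + 0.4991·0.0000] = 48.2725
Node d (S = 109.3): V_d = e^(−0.04)·[0.5009·0.0000 + 0.4991·0.0000] = 0.0000
Node 0 (S = 145): V_0 = e^(−0.04)·[0.5009·48.2725 + 0.4991·0.0000] = 23.2338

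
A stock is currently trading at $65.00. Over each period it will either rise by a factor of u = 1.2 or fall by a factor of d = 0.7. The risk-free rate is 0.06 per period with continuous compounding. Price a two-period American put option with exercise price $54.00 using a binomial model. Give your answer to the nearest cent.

$2.21

Risk-neutral probability p = (e^0.06 − 0.7)/(1.2 − 0.7) = 0.3618/0.5000 = 0.7237
Terminal stock prices: S_uu = 93.6, S_ud = 54.6, S_dd = 31.85
Terminal payoffs (K − S): max(-39.6, 0) = 0, max(-0.6, 0) = 0, max(22.15, 0) = 22.15
Node u (S = 78): continuation = e^(−0.06)·[0.7237·0.0000 + 0.2763·0.0000] = 0.0000; exercise value = 0.0000 ≤ continuation, so V_u = 0.0000
Node d (S = 45.5): continuation = e^(−0.06)·[0.7237·0.0000 + 0.2763·22.1500] = 5.7642; exercise value = 8.5000 > continuation, so V_d = 8.5000 (exercise)
Node 0 (S = 65): continuation = e^(−0.06)·[0.7237·0.0000 + 0.2763·8.5000] = 2.2120; exercise value = 0.0000 ≤ continuation, so V_0 = 2.2120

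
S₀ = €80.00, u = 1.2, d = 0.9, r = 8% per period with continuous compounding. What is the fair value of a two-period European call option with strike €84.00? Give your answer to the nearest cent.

€10.90

Risk-neutral probability p = (e^0.08 − 0.9)/(1.2 − 0.9) = 0.1833/0.3000 = 0.6110
Terminal stock prices: S_uu = 115.2, S_ud = 86.4, S_dd = 64.8
Terminal payoffs (S − K): max(31.2, 0) = 31.2, max(2.4, 0) = 2.4, max(-19.2, 0) = 0
Node u (S = 96): V_u = e^(−0.08)·[0.6110·31.2000 + 0.3890·2.4000] = 18.4582
Node d (S = 72): V_d = e^(−0.08)·[0.6110·2.4000 + 0.3890·0.0000] = 1.3536
Node 0 (S = 80): V_0 = e^(−0.08)·[0.6110·18.4582 + 0.3890·1.3536] = 10.8963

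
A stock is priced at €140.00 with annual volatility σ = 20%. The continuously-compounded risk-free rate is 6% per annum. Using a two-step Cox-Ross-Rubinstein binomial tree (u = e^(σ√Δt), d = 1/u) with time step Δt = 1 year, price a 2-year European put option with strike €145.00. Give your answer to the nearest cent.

CRR parameters: u = e^(σ√Δt) = e^(0.2·√1) = 1.2214, d = 1/u = 0.8187
Per-period rate: rΔt = 0.06·1 = 0.06, so R = e^0.06 = 1.0618
Risk-neutral probability p = (e^0.06 − 0.8187)/(1.2214 − 0.8187) = 0.2431/0.4027 = 0.6037
Terminal stock prices: S_uu = 208.9, S_ud = 140, S_dd = 93.84
Terminal payoffs (K − S): max(-63.86, 0) = 0, max(5, 0) = 5, max(51.16, 0) = 51.16
Node u (S = 171): V_u = e^(−0.06)·[0.6037·0.0000 + 0.3963·5.0000] = 1.8660
Node d (S = 114.6): V_d = e^(−0.06)·[0.6037·5.0000 + 0.3963·51.1552] = 21.9336
Node 0 (S = 140): V_0 = e^(−0.06)·[0.6037·1.8660 + 0.3963·21.9336] = 9.2463

€9.25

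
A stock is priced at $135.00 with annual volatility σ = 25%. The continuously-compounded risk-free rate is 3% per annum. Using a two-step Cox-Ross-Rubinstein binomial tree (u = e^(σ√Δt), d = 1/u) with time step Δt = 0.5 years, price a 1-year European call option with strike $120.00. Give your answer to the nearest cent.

CRR parameters: u = e^(σ√Δt) = e^(0.25·√0.5) = 1.1934, d = 1/u = 0.8380
Per-period rate: rΔt = 0.03·0.5 = 0.015, so R = e^0.015 = 1.0151
Risk-neutral probability p = (e^0.015 − 0.8380)/(1.1934 − 0.8380) = 0.1771/0.3554 = 0.4984
Terminal stock prices: S_uu = 192.3, S_ud = 135, S_dd = 94.8
Terminal payoffs (S − K): max(72.26, 0) = 72.26, max(15, 0) = 15, max(-25.2, 0) = 0
Node u (S = 161.1): V_u = e^(−0.015)·[0.4984·72.2561 + 0.5016·15.0000] = 42.8908
Node d (S = 113.1): V_d = e^(−0.015)·[0.4984·15.0000 + 0.5016·0.0000] = 7.3654
Node 0 (S = 135): V_0 = e^(−0.015)·[0.4984·42.8908 + 0.5016·7.3654] = 24.6995

$24.70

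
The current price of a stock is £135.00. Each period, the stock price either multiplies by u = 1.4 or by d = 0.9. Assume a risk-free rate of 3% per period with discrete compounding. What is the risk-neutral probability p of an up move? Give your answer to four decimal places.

Risk-neutral probability p = (1 + 0.03 − 0.9)/(1.4 − 0.9) = 0.1300/0.5000 = 0.2600

p = 0.2600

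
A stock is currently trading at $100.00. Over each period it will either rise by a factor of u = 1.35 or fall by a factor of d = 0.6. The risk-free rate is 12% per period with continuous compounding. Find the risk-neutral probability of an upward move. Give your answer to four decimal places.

p = 0.7033

Risk-neutral probability p = (e^0.12 − 0.6)/(1.35 − 0.6) = 0.5275/0.7500 = 0.7033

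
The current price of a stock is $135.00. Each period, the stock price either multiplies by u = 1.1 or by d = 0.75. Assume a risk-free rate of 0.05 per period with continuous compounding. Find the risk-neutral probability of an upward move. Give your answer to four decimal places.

Risk-neutral probability p = (e^0.05 − 0.75)/(1.1 − 0.75) = 0.3013/0.3500 = 0.8608

p = 0.8608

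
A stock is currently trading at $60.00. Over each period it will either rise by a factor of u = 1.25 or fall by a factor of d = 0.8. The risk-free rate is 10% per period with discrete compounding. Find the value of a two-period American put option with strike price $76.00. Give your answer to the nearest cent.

$16.00

Risk-neutral probability p = (1 + 0.1 − 0.8)/(1.25 − 0.8) = 0.3000/0.4500 = 0.6667
Terminal stock prices: S_uu = 93.75, S_ud = 60, S_dd = 38.4
Terminal payoffs (K − S): max(-17.75, 0) = 0, max(16, 0) = 16, max(37.6, 0) = 37.6
Node u (S = 75): continuation = 1/1.1·[0.6667·0.0000 + 0.3333·16.0000] = 4.8485; exercise value = 1.0000 ≤ continuation, so V_u = 4.8485
Node d (S = 48): continuation = 1/1.1·[0.6667·16.0000 + 0.3333·37.6000] = 21.0909; exercise value = 28.0000 > continuation, so V_d = 28.0000 (exercise)
Node 0 (S = 60): continuation = 1/1.1·[0.6667·4.8485 + 0.3333·28.0000] = 11.4233; exercise value = 16.0000 > continuation, so V_0 = 16.0000 (exercise)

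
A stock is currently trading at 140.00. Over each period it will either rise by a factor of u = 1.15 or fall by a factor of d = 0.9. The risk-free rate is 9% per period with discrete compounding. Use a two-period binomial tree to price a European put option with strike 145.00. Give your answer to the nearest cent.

Risk-neutral probability p = (1 + 0.09 − 0.9)/(1.15 − 0.9) = 0.1900/0.2500 = 0.7600
Terminal stock prices: S_uu = 185.1, S_ud = 144.9, S_dd = 113.4
Terminal payoffs (K − S): max(-40.15, 0) = 0, max(0.1, 0) = 0.1, max(31.6, 0) = 31.6
Node u (S = 161): V_u = 1/1.09·[0.7600·0.0000 + 0.2400·0.1000] = 0.0220
Node d (S = 126): V_d = 1/1.09·[0.7600·0.1000 + 0.2400·31.6000] = 7.0275
Node 0 (S = 140): V_0 = 1/1.09·[0.7600·0.0220 + 0.2400·7.0275] = 1.5627

1.56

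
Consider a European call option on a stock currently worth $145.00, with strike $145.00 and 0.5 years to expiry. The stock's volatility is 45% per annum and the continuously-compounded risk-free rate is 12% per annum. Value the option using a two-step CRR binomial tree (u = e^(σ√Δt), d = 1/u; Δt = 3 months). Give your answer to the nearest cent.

$20.27

CRR parameters: u = e^(σ√Δt) = e^(0.45·√0.25) = 1.2523, d = 1/u = 0.7985
Per-period rate: rΔt = 0.12·0.25 = 0.03, so R = e^0.03 = 1.0305
Risk-neutral probability p = (e^0.03 − 0.7985)/(1.2523 − 0.7985) = 0.2319/0.4538 = 0.5111
Terminal stock prices: S_uu = 227.4, S_ud = 145, S_dd = 92.46
Terminal payoffs (S − K): max(82.41, 0) = 82.41, max(0, 0) = 0, max(-52.54, 0) = 0
Node u (S = 181.6): V_u = e^(−0.03)·[0.5111·82.4053 + 0.4889·0.0000] = 40.8722
Node d (S = 115.8): V_d = e^(−0.03)·[0.5111·0.0000 + 0.4889·0.0000] = 0.0000
Node 0 (S = 145): V_0 = e^(−0.03)·[0.5111·40.8722 + 0.4889·0.0000] = 20.2722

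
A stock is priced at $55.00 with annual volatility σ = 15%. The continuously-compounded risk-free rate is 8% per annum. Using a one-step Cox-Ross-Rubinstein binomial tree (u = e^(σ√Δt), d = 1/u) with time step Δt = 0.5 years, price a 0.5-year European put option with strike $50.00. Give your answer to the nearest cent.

CRR parameters: u = e^(σ√Δt) = e^(0.15·√0.5) = 1.1119, d = 1/u = 0.8994
Per-period rate: rΔt = 0.08·0.5 = 0.04, so R = e^0.04 = 1.0408
Risk-neutral probability p = (e^0.04 − 0.8994)/(1.1119 − 0.8994) = 0.1414/0.2125 = 0.6655
Terminal stock prices: S_u = 61.15, S_d = 49.47
Terminal payoffs (K − S): max(-11.15, 0) = 0, max(0.5349, 0) = 0.5349
Node 0 (S = 55): V_0 = e^(−0.04)·[0.6655·0.0000 + 0.3345·0.5349] = 0.1719

$0.17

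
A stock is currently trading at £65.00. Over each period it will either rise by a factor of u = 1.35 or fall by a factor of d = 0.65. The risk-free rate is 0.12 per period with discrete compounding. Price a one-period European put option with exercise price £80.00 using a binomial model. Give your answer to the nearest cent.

Risk-neutral probability p = (1 + 0.12 − 0.65)/(1.35 − 0.65) = 0.4700/0.7000 = 0.6714
Terminal stock prices: S_u = 87.75, S_d = 42.25
Terminal payoffs (K − S): max(-7.75, 0) = 0, max(37.75, 0) = 37.75
Node 0 (S = 65): V_0 = 1/1.12·[0.6714·0.0000 + 0.3286·37.7500] = 11.0746

£11.07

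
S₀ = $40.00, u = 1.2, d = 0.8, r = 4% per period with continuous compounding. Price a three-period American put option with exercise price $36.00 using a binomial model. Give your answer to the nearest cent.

$2.41

Risk-neutral probability p = (e^0.04 − 0.8)/(1.2 − 0.8) = 0.2408/0.4000 = 0.6020
Terminal stock prices: S_uuu = 69.12, S_uud = 46.08, S_udd = 30.72, S_ddd = 20.48
Terminal payoffs (K − S): max(-33.12, 0) = 0, max(-10.08, 0) = 0, max(5.28, 0) = 5.28, max(15.52, 0) = 15.52
Node uu (S = 57.6): continuation = e^(−0.04)·[0.6020·0.0000 + 0.3980·0.0000] = 0.0000; exercise value = 0.0000 ≤ continuation, so V_uu = 0.0000
Node ud (S = 38.4): continuation = e^(−0.04)·[0.6020·0.0000 + 0.3980·5.2800] = 2.0189; exercise value = 0.0000 ≤ continuation, so V_ud = 2.0189
Node dd (S = 25.6): continuation = e^(−0.04)·[0.6020·5.2800 + 0.3980·15.5200] = 8.9884; exercise value = 10.4000 > continuation, so V_dd = 10.4000 (exercise)
Node u (S = 48): continuation = e^(−0.04)·[0.6020·0.0000 + 0.3980·2.0189] = 0.7720; exercise value = 0.0000 ≤ continuation, so V_u = 0.7720
Node d (S = 32): continuation = e^(−0.04)·[0.6020·2.0189 + 0.3980·10.4000] = 5.1444; exercise value = 4.0000 ≤ continuation, so V_d = 5.1444
Node 0 (S = 40): continuation = e^(−0.04)·[0.6020·0.7720 + 0.3980·5.1444] = 2.4136; exercise value = 0.0000 ≤ continuation, so V_0 = 2.4136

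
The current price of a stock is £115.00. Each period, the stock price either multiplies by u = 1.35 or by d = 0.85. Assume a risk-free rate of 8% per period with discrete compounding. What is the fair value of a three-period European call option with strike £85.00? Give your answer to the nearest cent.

Risk-neutral probability p = (1 + 0.08 − 0.85)/(1.35 − 0.85) = 0.2300/0.5000 = 0.4600
Terminal stock prices: S_uuu = 282.9, S_uud = 178.1, S_udd = 112.2, S_ddd = 70.62
Terminal payoffs (S − K): max(197.9, 0) = 197.9, max(93.15, 0) = 93.15, max(27.17, 0) = 27.17, max(-14.38, 0) = 0
Node uu (S = 209.6): V_uu = 1/1.08·[0.4600·197.9431 + 0.5400·93.1494] = 130.8838
Node ud (S = 132): V_ud = 1/1.08·[0.4600·93.1494 + 0.5400·27.1681] = 53.2588
Node dd (S = 83.09): V_dd = 1/1.08·[0.4600·27.1681 + 0.5400·0.0000] = 11.5716
Node u (S = 155.2): V_u = 1/1.08·[0.4600·130.8838 + 0.5400·53.2588] = 82.3762
Node d (S = 97.75): V_d = 1/1.08·[0.4600·53.2588 + 0.5400·11.5716] = 28.4701
Node 0 (S = 115): V_0 = 1/1.08·[0.4600·82.3762 + 0.5400·28.4701] = 49.3212

£49.32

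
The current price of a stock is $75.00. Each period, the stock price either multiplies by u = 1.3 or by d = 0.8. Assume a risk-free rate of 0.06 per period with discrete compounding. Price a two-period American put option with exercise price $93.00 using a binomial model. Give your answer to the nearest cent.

Risk-neutral probability p = (1 + 0.06 − 0.8)/(1.3 − 0.8) = 0.2600/0.5000 = 0.5200
Terminal stock prices: S_uu = 126.8, S_ud = 78, S_dd = 48
Terminal payoffs (K − S): max(-33.75, 0) = 0, max(15, 0) = 15, max(45, 0) = 45
Node u (S = 97.5): continuation = 1/1.06·[0.5200·0.0000 + 0.4800·15.0000] = 6.7925; exercise value = 0.0000 ≤ continuation, so V_u = 6.7925
Node d (S = 60): continuation = 1/1.06·[0.5200·15.0000 + 0.4800·45.0000] = 27.7358; exercise value = 33.0000 > continuation, so V_d = 33.0000 (exercise)
Node 0 (S = 75): continuation = 1/1.06·[0.5200·6.7925 + 0.4800·33.0000] = 18.2755; exercise value = 18.0000 ≤ continuation, so V_0 = 18.2755

$18.28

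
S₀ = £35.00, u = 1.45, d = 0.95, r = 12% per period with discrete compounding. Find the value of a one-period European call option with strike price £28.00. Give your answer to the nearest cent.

Risk-neutral probability p = (1 + 0.12 − 0.95)/(1.45 − 0.95) = 0.1700/0.5000 = 0.3400
Terminal stock prices: S_u = 50.75, S_d = 33.25
Terminal payoffs (S − K): max(22.75, 0) = 22.75, max(5.25, 0) = 5.25
Node 0 (S = 35): V_0 = 1/1.12·[0.3400·22.7500 + 0.6600·5.2500] = 10.0000

£10.00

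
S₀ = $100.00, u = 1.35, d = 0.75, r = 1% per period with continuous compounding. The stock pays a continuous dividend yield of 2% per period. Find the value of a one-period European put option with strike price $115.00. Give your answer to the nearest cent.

$23.76

Per-period risk-free factor R = e^0.01 = 1.0101; dividend-adjusted growth = e^(0.01−0.02) = 0.9900.
Risk-neutral probability p = (0.9900 − 0.75)/(1.35 − 0.75) = 0.2400/0.6000 = 0.4001
Terminal stock prices: S_u = 135, S_d = 75
Terminal payoffs (K − S): max(-20, 0) = 0, max(40, 0) = 40
Node 0 (S = 100): V_0 = e^(−0.01)·[0.4001·0.0000 + 0.5999·40.0000] = 23.7579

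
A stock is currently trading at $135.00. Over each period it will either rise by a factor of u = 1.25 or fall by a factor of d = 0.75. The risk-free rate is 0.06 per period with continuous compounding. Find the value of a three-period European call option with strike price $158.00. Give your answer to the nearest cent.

Risk-neutral probability p = (e^0.06 − 0.75)/(1.25 − 0.75) = 0.3118/0.5000 = 0.6237
Terminal stock prices: S_uuu = 263.7, S_uud = 158.2, S_udd = 94.92, S_ddd = 56.95
Terminal payoffs (S − K): max(105.7, 0) = 105.7, max(0.2031, 0) = 0.2031, max(-63.08, 0) = 0, max(-101, 0) = 0
Node uu (S = 210.9): V_uu = e^(−0.06)·[0.6237·105.6719 + 0.3763·0.2031] = 62.1387
Node ud (S = 126.6): V_ud = e^(−0.06)·[0.6237·0.2031 + 0.3763·0.0000] = 0.1193
Node dd (S = 75.94): V_dd = e^(−0.06)·[0.6237·0.0000 + 0.3763·0.0000] = 0.0000
Node u (S = 168.8): V_u = e^(−0.06)·[0.6237·62.1387 + 0.3763·0.1193] = 36.5396
Node d (S = 101.2): V_d = e^(−0.06)·[0.6237·0.1193 + 0.3763·0.0000] = 0.0701
Node 0 (S = 135): V_0 = e^(−0.06)·[0.6237·36.5396 + 0.3763·0.0701] = 21.4865

$21.49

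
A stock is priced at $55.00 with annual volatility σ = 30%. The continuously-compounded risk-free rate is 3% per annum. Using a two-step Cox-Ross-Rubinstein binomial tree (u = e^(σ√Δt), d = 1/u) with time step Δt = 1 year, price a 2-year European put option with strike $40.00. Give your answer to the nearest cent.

$2.54

CRR parameters: u = e^(σ√Δt) = e^(0.3·√1) = 1.3499, d = 1/u = 0.7408
Per-period rate: rΔt = 0.03·1 = 0.03, so R = e^0.03 = 1.0305
Risk-neutral probability p = (e^0.03 − 0.7408)/(1.3499 − 0.7408) = 0.2896/0.6090 = 0.4756
Terminal stock prices: S_uu = 100.2, S_ud = 55, S_dd = 30.18
Terminal payoffs (K − S): max(-60.22, 0) = 0, max(-15, 0) = 0, max(9.815, 0) = 9.815
Node u (S = 74.24): V_u = e^(−0.03)·[0.4756·0.0000 + 0.5244·0.0000] = 0.0000
Node d (S = 40.75): V_d = e^(−0.03)·[0.4756·0.0000 + 0.5244·9.8154] = 4.9954
Node 0 (S = 55): V_0 = e^(−0.03)·[0.4756·0.0000 + 0.5244·4.9954] = 2.5424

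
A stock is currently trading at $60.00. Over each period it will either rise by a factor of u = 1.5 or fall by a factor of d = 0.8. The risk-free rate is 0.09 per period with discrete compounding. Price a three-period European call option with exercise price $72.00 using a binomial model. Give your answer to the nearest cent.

Risk-neutral probability p = (1 + 0.09 − 0.8)/(1.5 − 0.8) = 0.2900/0.7000 = 0.4143
Terminal stock prices: S_uuu = 202.5, S_uud = 108, S_udd = 57.6, S_ddd = 30.72
Terminal payoffs (S − K): max(130.5, 0) = 130.5, max(36, 0) = 36, max(-14.4, 0) = 0, max(-41.28, 0) = 0
Node uu (S = 135): V_uu = 1/1.09·[0.4143·130.5000 + 0.5857·36.0000] = 68.9450
Node ud (S = 72): V_ud = 1/1.09·[0.4143·36.0000 + 0.5857·0.0000] = 13.6828
Node dd (S = 38.4): V_dd = 1/1.09·[0.4143·0.0000 + 0.5857·0.0000] = 0.0000
Node u (S = 90): V_u = 1/1.09·[0.4143·68.9450 + 0.5857·13.6828] = 33.5570
Node d (S = 48): V_d = 1/1.09·[0.4143·13.6828 + 0.5857·0.0000] = 5.2006
Node 0 (S = 60): V_0 = 1/1.09·[0.4143·33.5570 + 0.5857·5.2006] = 15.5488

$15.55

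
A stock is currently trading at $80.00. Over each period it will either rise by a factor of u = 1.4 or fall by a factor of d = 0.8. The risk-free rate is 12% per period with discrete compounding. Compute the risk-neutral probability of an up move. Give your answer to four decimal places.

p = 0.5333

Risk-neutral probability p = (1 + 0.12 − 0.8)/(1.4 − 0.8) = 0.3200/0.6000 = 0.5333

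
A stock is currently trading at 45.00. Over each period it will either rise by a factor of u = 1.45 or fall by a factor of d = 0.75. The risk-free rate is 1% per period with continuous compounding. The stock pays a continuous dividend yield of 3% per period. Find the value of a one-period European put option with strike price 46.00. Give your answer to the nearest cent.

Per-period risk-free factor R = e^0.01 = 1.0101; dividend-adjusted growth = e^(0.01−0.03) = 0.9802.
Risk-neutral probability p = (0.9802 − 0.75)/(1.45 − 0.75) = 0.2302/0.7000 = 0.3289
Terminal stock prices: S_u = 65.25, S_d = 33.75
Terminal payoffs (K − S): max(-19.25, 0) = 0, max(12.25, 0) = 12.25
Node 0 (S = 45): V_0 = e^(−0.01)·[0.3289·0.0000 + 0.6711·12.2500] = 8.1397

8.14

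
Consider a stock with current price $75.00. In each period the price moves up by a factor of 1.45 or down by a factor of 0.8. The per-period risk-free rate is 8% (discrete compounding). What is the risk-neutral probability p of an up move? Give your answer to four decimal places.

p = 0.4308

Risk-neutral probability p = (1 + 0.08 − 0.8)/(1.45 − 0.8) = 0.2800/0.6500 = 0.4308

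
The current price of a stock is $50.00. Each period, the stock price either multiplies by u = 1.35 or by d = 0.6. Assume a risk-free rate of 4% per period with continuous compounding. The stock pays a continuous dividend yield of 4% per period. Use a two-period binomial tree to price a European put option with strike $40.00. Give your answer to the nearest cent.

Per-period risk-free factor R = e^0.04 = 1.0408; dividend-adjusted growth = e^(0.04−0.04) = 1.0000.
Risk-neutral probability p = (1.0000 − 0.6)/(1.35 − 0.6) = 0.4000/0.7500 = 0.5333
Terminal stock prices: S_uu = 91.13, S_ud = 40.5, S_dd = 18
Terminal payoffs (K − S): max(-51.13, 0) = 0, max(-0.5, 0) = 0, max(22, 0) = 22
Node u (S = 67.5): V_u = e^(−0.04)·[0.5333·0.0000 + 0.4667·0.0000] = 0.0000
Node d (S = 30): V_d = e^(−0.04)·[0.5333·0.0000 + 0.4667·22.0000] = 9.8641
Node 0 (S = 50): V_0 = e^(−0.04)·[0.5333·0.0000 + 0.4667·9.8641] = 4.4228

$4.42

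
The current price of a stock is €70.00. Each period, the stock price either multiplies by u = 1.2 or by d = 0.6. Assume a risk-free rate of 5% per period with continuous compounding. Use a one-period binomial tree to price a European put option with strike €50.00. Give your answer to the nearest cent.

Risk-neutral probability p = (e^0.05 − 0.6)/(1.2 − 0.6) = 0.4513/0.6000 = 0.7521
Terminal stock prices: S_u = 84, S_d = 42
Terminal payoffs (K − S): max(-34, 0) = 0, max(8, 0) = 8
Node 0 (S = 70): V_0 = e^(−0.05)·[0.7521·0.0000 + 0.2479·8.0000] = 1.8863

€1.89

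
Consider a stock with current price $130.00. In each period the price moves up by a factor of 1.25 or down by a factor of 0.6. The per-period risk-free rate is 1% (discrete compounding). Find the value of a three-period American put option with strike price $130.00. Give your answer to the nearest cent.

Risk-neutral probability p = (1 + 0.01 − 0.6)/(1.25 − 0.6) = 0.4100/0.6500 = 0.6308
Terminal stock prices: S_uuu = 253.9, S_uud = 121.9, S_udd = 58.5, S_ddd = 28.08
Terminal payoffs (K − S): max(-123.9, 0) = 0, max(8.125, 0) = 8.125, max(71.5, 0) = 71.5, max(101.9, 0) = 101.9
Node uu (S = 203.1): continuation = 1/1.01·[0.6308·0.0000 + 0.3692·8.1250] = 2.9703; exercise value = 0.0000 ≤ continuation, so V_uu = 2.9703
Node ud (S = 97.5): continuation = 1/1.01·[0.6308·8.1250 + 0.3692·71.5000] = 31.2129; exercise value = 32.5000 > continuation, so V_ud = 32.5000 (exercise)
Node dd (S = 46.8): continuation = 1/1.01·[0.6308·71.5000 + 0.3692·101.9200] = 81.9129; exercise value = 83.2000 > continuation, so V_dd = 83.2000 (exercise)
Node u (S = 162.5): continuation = 1/1.01·[0.6308·2.9703 + 0.3692·32.5000] = 13.7362; exercise value = 0.0000 ≤ continuation, so V_u = 13.7362
Node d (S = 78): continuation = 1/1.01·[0.6308·32.5000 + 0.3692·83.2000] = 50.7129; exercise value = 52.0000 > continuation, so V_d = 52.0000 (exercise)
Node 0 (S = 130): continuation = 1/1.01·[0.6308·13.7362 + 0.3692·52.0000] = 27.5885; exercise value = 0.0000 ≤ continuation, so V_0 = 27.5885

$27.59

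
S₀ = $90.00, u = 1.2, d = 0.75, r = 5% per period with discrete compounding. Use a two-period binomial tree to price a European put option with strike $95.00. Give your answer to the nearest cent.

Risk-neutral probability p = (1 + 0.05 − 0.75)/(1.2 − 0.75) = 0.3000/0.4500 = 0.6667
Terminal stock prices: S_uu = 129.6, S_ud = 81, S_dd = 50.62
Terminal payoffs (K − S): max(-34.6, 0) = 0, max(14, 0) = 14, max(44.38, 0) = 44.38
Node u (S = 108): V_u = 1/1.05·[0.6667·0.0000 + 0.3333·14.0000] = 4.4444
Node d (S = 67.5): V_d = 1/1.05·[0.6667·14.0000 + 0.3333·44.3750] = 22.9762
Node 0 (S = 90): V_0 = 1/1.05·[0.6667·4.4444 + 0.3333·22.9762] = 10.1159

$10.12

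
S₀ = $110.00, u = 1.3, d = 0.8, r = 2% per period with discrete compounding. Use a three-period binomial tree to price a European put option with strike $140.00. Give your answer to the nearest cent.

Risk-neutral probability p = (1 + 0.02 − 0.8)/(1.3 − 0.8) = 0.2200/0.5000 = 0.4400
Terminal stock prices: S_uuu = 241.7, S_uud = 148.7, S_udd = 91.52, S_ddd = 56.32
Terminal payoffs (K − S): max(-101.7, 0) = 0, max(-8.72, 0) = 0, max(48.48, 0) = 48.48, max(83.68, 0) = 83.68
Node uu (S = 185.9): V_uu = 1/1.02·[0.4400·0.0000 + 0.5600·0.0000] = 0.0000
Node ud (S = 114.4): V_ud = 1/1.02·[0.4400·0.0000 + 0.5600·48.4800] = 26.6165
Node dd (S = 70.4): V_dd = 1/1.02·[0.4400·48.4800 + 0.5600·83.6800] = 66.8549
Node u (S = 143): V_u = 1/1.02·[0.4400·0.0000 + 0.5600·26.6165] = 14.6130
Node d (S = 88): V_d = 1/1.02·[0.4400·26.6165 + 0.5600·66.8549] = 48.1863
Node 0 (S = 110): V_0 = 1/1.02·[0.4400·14.6130 + 0.5600·48.1863] = 32.7588

$32.76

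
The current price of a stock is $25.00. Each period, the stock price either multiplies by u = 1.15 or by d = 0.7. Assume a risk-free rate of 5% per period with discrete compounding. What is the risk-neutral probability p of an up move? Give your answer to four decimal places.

Risk-neutral probability p = (1 + 0.05 − 0.7)/(1.15 − 0.7) = 0.3500/0.4500 = 0.7778

p = 0.7778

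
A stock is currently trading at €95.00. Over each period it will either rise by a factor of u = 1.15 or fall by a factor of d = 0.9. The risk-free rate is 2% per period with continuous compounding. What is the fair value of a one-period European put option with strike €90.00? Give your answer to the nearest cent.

€2.29

Risk-neutral probability p = (e^0.02 − 0.9)/(1.15 − 0.9) = 0.1202/0.2500 = 0.4808
Terminal stock prices: S_u = 109.2, S_d = 85.5
Terminal payoffs (K − S): max(-19.25, 0) = 0, max(4.5, 0) = 4.5
Node 0 (S = 95): V_0 = e^(−0.02)·[0.4808·0.0000 + 0.5192·4.5000] = 2.2901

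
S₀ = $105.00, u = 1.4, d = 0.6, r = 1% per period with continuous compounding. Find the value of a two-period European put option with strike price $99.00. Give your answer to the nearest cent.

Risk-neutral probability p = (e^0.01 − 0.6)/(1.4 − 0.6) = 0.4101/0.8000 = 0.5126
Terminal stock prices: S_uu = 205.8, S_ud = 88.2, S_dd = 37.8
Terminal payoffs (K − S): max(-106.8, 0) = 0, max(10.8, 0) = 10.8, max(61.2, 0) = 61.2
Node u (S = 147): V_u = e^(−0.01)·[0.5126·0.0000 + 0.4874·10.8000] = 5.2119
Node d (S = 63): V_d = e^(−0.01)·[0.5126·10.8000 + 0.4874·61.2000] = 35.0149
Node 0 (S = 105): V_0 = e^(−0.01)·[0.5126·5.2119 + 0.4874·35.0149] = 19.5426

$19.54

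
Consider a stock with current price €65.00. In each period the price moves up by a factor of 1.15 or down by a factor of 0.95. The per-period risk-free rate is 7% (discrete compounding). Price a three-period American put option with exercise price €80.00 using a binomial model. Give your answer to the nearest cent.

€15.00

Risk-neutral probability p = (1 + 0.07 − 0.95)/(1.15 − 0.95) = 0.1200/0.2000 = 0.6000
Terminal stock prices: S_uuu = 98.86, S_uud = 81.66, S_udd = 67.46, S_ddd = 55.73
Terminal payoffs (K − S): max(-18.86, 0) = 0, max(-1.664, 0) = 0, max(12.54, 0) = 12.54, max(24.27, 0) = 24.27
Node uu (S = 85.96): continuation = 1/1.07·[0.6000·0.0000 + 0.4000·0.0000] = 0.0000; exercise value = 0.0000 ≤ continuation, so V_uu = 0.0000
Node ud (S = 71.01): continuation = 1/1.07·[0.6000·0.0000 + 0.4000·12.5381] = 4.6871; exercise value = 8.9875 > continuation, so V_ud = 8.9875 (exercise)
Node dd (S = 58.66): continuation = 1/1.07·[0.6000·12.5381 + 0.4000·24.2706] = 16.1039; exercise value = 21.3375 > continuation, so V_dd = 21.3375 (exercise)
Node u (S = 74.75): continuation = 1/1.07·[0.6000·0.0000 + 0.4000·8.9875] = 3.3598; exercise value = 5.2500 > continuation, so V_u = 5.2500 (exercise)
Node d (S = 61.75): continuation = 1/1.07·[0.6000·8.9875 + 0.4000·21.3375] = 13.0164; exercise value = 18.2500 > continuation, so V_d = 18.2500 (exercise)
Node 0 (S = 65): continuation = 1/1.07·[0.6000·5.2500 + 0.4000·18.2500] = 9.7664; exercise value = 15.0000 > continuation, so V_0 = 15.0000 (exercise)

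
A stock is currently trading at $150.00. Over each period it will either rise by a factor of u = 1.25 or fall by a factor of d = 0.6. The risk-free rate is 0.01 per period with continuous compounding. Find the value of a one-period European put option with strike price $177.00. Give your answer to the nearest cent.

Risk-neutral probability p = (e^0.01 − 0.6)/(1.25 − 0.6) = 0.4101/0.6500 = 0.6308
Terminal stock prices: S_u = 187.5, S_d = 90
Terminal payoffs (K − S): max(-10.5, 0) = 0, max(87, 0) = 87
Node 0 (S = 150): V_0 = e^(−0.01)·[0.6308·0.0000 + 0.3692·87.0000] = 31.7968

$31.80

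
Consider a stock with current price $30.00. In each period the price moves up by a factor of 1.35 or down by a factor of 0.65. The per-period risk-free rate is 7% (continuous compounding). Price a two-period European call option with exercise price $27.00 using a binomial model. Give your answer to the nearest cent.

$8.77

Risk-neutral probability p = (e^0.07 − 0.65)/(1.35 − 0.65) = 0.4225/0.7000 = 0.6036
Terminal stock prices: S_uu = 54.68, S_ud = 26.32, S_dd = 12.68
Terminal payoffs (S − K): max(27.68, 0) = 27.68, max(-0.675, 0) = 0, max(-14.32, 0) = 0
Node u (S = 40.5): V_u = e^(−0.07)·[0.6036·27.6750 + 0.3964·0.0000] = 15.5749
Node d (S = 19.5): V_d = e^(−0.07)·[0.6036·0.0000 + 0.3964·0.0000] = 0.0000
Node 0 (S = 30): V_0 = e^(−0.07)·[0.6036·15.5749 + 0.3964·0.0000] = 8.7652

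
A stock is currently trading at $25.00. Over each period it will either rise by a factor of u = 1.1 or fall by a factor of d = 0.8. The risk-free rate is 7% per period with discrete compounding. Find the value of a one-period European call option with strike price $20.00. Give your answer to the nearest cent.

$6.31

Risk-neutral probability p = (1 + 0.07 − 0.8)/(1.1 − 0.8) = 0.2700/0.3000 = 0.9000
Terminal stock prices: S_u = 27.5, S_d = 20
Terminal payoffs (S − K): max(7.5, 0) = 7.5, max(0, 0) = 0
Node 0 (S = 25): V_0 = 1/1.07·[0.9000·7.5000 + 0.1000·0.0000] = 6.3084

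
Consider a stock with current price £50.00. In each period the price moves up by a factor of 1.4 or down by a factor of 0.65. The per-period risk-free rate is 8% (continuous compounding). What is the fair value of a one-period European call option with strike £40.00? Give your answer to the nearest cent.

Risk-neutral probability p = (e^0.08 − 0.65)/(1.4 − 0.65) = 0.4333/0.7500 = 0.5777
Terminal stock prices: S_u = 70, S_d = 32.5
Terminal payoffs (S − K): max(30, 0) = 30, max(-7.5, 0) = 0
Node 0 (S = 50): V_0 = e^(−0.08)·[0.5777·30.0000 + 0.4223·0.0000] = 15.9990

£16.00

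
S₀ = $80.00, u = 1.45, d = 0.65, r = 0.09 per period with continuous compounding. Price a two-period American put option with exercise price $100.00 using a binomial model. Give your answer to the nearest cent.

Risk-neutral probability p = (e^0.09 − 0.65)/(1.45 − 0.65) = 0.4442/0.8000 = 0.5552
Terminal stock prices: S_uu = 168.2, S_ud = 75.4, S_dd = 33.8
Terminal payoffs (K − S): max(-68.2, 0) = 0, max(24.6, 0) = 24.6, max(66.2, 0) = 66.2
Node u (S = 116): continuation = e^(−0.09)·[0.5552·0.0000 + 0.4448·24.6000] = 9.9999; exercise value = 0.0000 ≤ continuation, so V_u = 9.9999
Node d (S = 52): continuation = e^(−0.09)·[0.5552·24.6000 + 0.4448·66.2000] = 39.3931; exercise value = 48.0000 > continuation, so V_d = 48.0000 (exercise)
Node 0 (S = 80): continuation = e^(−0.09)·[0.5552·9.9999 + 0.4448·48.0000] = 24.5863; exercise value = 20.0000 ≤ continuation, so V_0 = 24.5863

$24.59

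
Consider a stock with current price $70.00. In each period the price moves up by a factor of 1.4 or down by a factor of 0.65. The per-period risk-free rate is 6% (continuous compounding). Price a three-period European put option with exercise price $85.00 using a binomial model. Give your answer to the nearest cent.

Risk-neutral probability p = (e^0.06 − 0.65)/(1.4 − 0.65) = 0.4118/0.7500 = 0.5491
Terminal stock prices: S_uuu = 192.1, S_uud = 89.18, S_udd = 41.41, S_ddd = 19.22
Terminal payoffs (K − S): max(-107.1, 0) = 0, max(-4.18, 0) = 0, max(43.59, 0) = 43.59, max(65.78, 0) = 65.78
Node uu (S = 137.2): V_uu = e^(−0.06)·[0.5491·0.0000 + 0.4509·0.0000] = 0.0000
Node ud (S = 63.7): V_ud = e^(−0.06)·[0.5491·0.0000 + 0.4509·43.5950] = 18.5116
Node dd (S = 29.58): V_dd = e^(−0.06)·[0.5491·43.5950 + 0.4509·65.7763] = 50.4750
Node u (S = 98): V_u = e^(−0.06)·[0.5491·0.0000 + 0.4509·18.5116] = 7.8605
Node d (S = 45.5): V_d = e^(−0.06)·[0.5491·18.5116 + 0.4509·50.4750] = 31.0061
Node 0 (S = 70): V_0 = e^(−0.06)·[0.5491·7.8605 + 0.4509·31.0061] = 17.2310

$17.23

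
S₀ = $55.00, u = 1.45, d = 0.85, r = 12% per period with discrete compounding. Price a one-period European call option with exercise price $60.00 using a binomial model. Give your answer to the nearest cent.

$7.94

Risk-neutral probability p = (1 + 0.12 − 0.85)/(1.45 − 0.85) = 0.2700/0.6000 = 0.4500
Terminal stock prices: S_u = 79.75, S_d = 46.75
Terminal payoffs (S − K): max(19.75, 0) = 19.75, max(-13.25, 0) = 0
Node 0 (S = 55): V_0 = 1/1.12·[0.4500·19.7500 + 0.5500·0.0000] = 7.9353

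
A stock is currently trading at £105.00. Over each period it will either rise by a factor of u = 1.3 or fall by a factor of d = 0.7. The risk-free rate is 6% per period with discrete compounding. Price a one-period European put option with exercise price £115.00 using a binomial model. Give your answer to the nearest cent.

Risk-neutral probability p = (1 + 0.06 − 0.7)/(1.3 − 0.7) = 0.3600/0.6000 = 0.6000
Terminal stock prices: S_u = 136.5, S_d = 73.5
Terminal payoffs (K − S): max(-21.5, 0) = 0, max(41.5, 0) = 41.5
Node 0 (S = 105): V_0 = 1/1.06·[0.6000·0.0000 + 0.4000·41.5000] = 15.6604

£15.66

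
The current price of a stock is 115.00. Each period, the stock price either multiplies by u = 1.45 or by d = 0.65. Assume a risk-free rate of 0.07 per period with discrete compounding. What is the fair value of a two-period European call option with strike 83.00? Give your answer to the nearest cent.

49.29

Risk-neutral probability p = (1 + 0.07 − 0.65)/(1.45 − 0.65) = 0.4200/0.8000 = 0.5250
Terminal stock prices: S_uu = 241.8, S_ud = 108.4, S_dd = 48.59
Terminal payoffs (S − K): max(158.8, 0) = 158.8, max(25.39, 0) = 25.39, max(-34.41, 0) = 0
Node u (S = 166.8): V_u = 1/1.07·[0.5250·158.7875 + 0.4750·25.3875] = 89.1799
Node d (S = 74.75): V_d = 1/1.07·[0.5250·25.3875 + 0.4750·0.0000] = 12.4565
Node 0 (S = 115): V_0 = 1/1.07·[0.5250·89.1799 + 0.4750·12.4565] = 49.2862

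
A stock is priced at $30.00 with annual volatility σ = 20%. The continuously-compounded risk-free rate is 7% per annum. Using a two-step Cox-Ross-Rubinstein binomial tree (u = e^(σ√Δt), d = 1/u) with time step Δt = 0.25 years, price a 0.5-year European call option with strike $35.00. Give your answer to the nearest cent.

$0.50

CRR parameters: u = e^(σ√Δt) = e^(0.2·√0.25) = 1.1052, d = 1/u = 0.9048
Per-period rate: rΔt = 0.07·0.25 = 0.0175, so R = e^0.0175 = 1.0177
Risk-neutral probability p = (e^0.0175 − 0.9048)/(1.1052 − 0.9048) = 0.1128/0.2003 = 0.5631
Terminal stock prices: S_uu = 36.64, S_ud = 30, S_dd = 24.56
Terminal payoffs (S − K): max(1.642, 0) = 1.642, max(-5, 0) = 0, max(-10.44, 0) = 0
Node u (S = 33.16): V_u = e^(−0.0175)·[0.5631·1.6421 + 0.4369·0.0000] = 0.9087
Node d (S = 27.15): V_d = e^(−0.0175)·[0.5631·0.0000 + 0.4369·0.0000] = 0.0000
Node 0 (S = 30): V_0 = e^(−0.0175)·[0.5631·0.9087 + 0.4369·0.0000] = 0.5028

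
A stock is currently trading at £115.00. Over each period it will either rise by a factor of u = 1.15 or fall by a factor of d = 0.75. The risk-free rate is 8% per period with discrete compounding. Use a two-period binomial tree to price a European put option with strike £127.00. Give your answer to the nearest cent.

£8.52

Risk-neutral probability p = (1 + 0.08 − 0.75)/(1.15 − 0.75) = 0.3300/0.4000 = 0.8250
Terminal stock prices: S_uu = 152.1, S_ud = 99.19, S_dd = 64.69
Terminal payoffs (K − S): max(-25.09, 0) = 0, max(27.81, 0) = 27.81, max(62.31, 0) = 62.31
Node u (S = 132.2): V_u = 1/1.08·[0.8250·0.0000 + 0.1750·27.8125] = 4.5067
Node d (S = 86.25): V_d = 1/1.08·[0.8250·27.8125 + 0.1750·62.3125] = 31.3426
Node 0 (S = 115): V_0 = 1/1.08·[0.8250·4.5067 + 0.1750·31.3426] = 8.5212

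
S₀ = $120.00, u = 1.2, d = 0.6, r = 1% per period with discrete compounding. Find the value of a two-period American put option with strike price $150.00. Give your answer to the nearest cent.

$37.95

Risk-neutral probability p = (1 + 0.01 − 0.6)/(1.2 − 0.6) = 0.4100/0.6000 = 0.6833
Terminal stock prices: S_uu = 172.8, S_ud = 86.4, S_dd = 43.2
Terminal payoffs (K − S): max(-22.8, 0) = 0, max(63.6, 0) = 63.6, max(106.8, 0) = 106.8
Node u (S = 144): continuation = 1/1.01·[0.6833·0.0000 + 0.3167·63.6000] = 19.9406; exercise value = 6.0000 ≤ continuation, so V_u = 19.9406
Node d (S = 72): continuation = 1/1.01·[0.6833·63.6000 + 0.3167·106.8000] = 76.5149; exercise value = 78.0000 > continuation, so V_d = 78.0000 (exercise)
Node 0 (S = 120): continuation = 1/1.01·[0.6833·19.9406 + 0.3167·78.0000] = 37.9466; exercise value = 30.0000 ≤ continuation, so V_0 = 37.9466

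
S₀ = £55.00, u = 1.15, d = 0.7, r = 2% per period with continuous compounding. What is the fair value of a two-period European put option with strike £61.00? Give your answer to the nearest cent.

£9.32

Risk-neutral probability p = (e^0.02 − 0.7)/(1.15 − 0.7) = 0.3202/0.4500 = 0.7116
Terminal stock prices: S_uu = 72.74, S_ud = 44.27, S_dd = 26.95
Terminal payoffs (K − S): max(-11.74, 0) = 0, max(16.73, 0) = 16.73, max(34.05, 0) = 34.05
Node u (S = 63.25): V_u = e^(−0.02)·[0.7116·0.0000 + 0.2884·16.7250] = 4.7287
Node d (S = 38.5): V_d = e^(−0.02)·[0.7116·16.7250 + 0.2884·34.0500] = 21.2921
Node 0 (S = 55): V_0 = e^(−0.02)·[0.7116·4.7287 + 0.2884·21.2921] = 9.3180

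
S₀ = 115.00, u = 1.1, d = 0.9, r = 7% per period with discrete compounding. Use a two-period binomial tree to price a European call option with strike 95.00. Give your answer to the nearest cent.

Risk-neutral probability p = (1 + 0.07 − 0.9)/(1.1 − 0.9) = 0.1700/0.2000 = 0.8500
Terminal stock prices: S_uu = 139.2, S_ud = 113.9, S_dd = 93.15
Terminal payoffs (S − K): max(44.15, 0) = 44.15, max(18.85, 0) = 18.85, max(-1.85, 0) = 0
Node u (S = 126.5): V_u = 1/1.07·[0.8500·44.1500 + 0.1500·18.8500] = 37.7150
Node d (S = 103.5): V_d = 1/1.07·[0.8500·18.8500 + 0.1500·0.0000] = 14.9743
Node 0 (S = 115): V_0 = 1/1.07·[0.8500·37.7150 + 0.1500·14.9743] = 32.0597

32.06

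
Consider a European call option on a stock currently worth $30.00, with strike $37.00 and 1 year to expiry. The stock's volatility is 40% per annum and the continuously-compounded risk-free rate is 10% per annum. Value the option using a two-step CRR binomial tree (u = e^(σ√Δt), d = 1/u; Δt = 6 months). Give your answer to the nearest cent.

$3.86

CRR parameters: u = e^(σ√Δt) = e^(0.4·√0.5) = 1.3269, d = 1/u = 0.7536
Per-period rate: rΔt = 0.1·0.5 = 0.05, so R = e^0.05 = 1.0513
Risk-neutral probability p = (e^0.05 − 0.7536)/(1.3269 − 0.7536) = 0.2976/0.5733 = 0.5192
Terminal stock prices: S_uu = 52.82, S_ud = 30, S_dd = 17.04
Terminal payoffs (S − K): max(15.82, 0) = 15.82, max(-7, 0) = 0, max(-19.96, 0) = 0
Node u (S = 39.81): V_u = e^(−0.05)·[0.5192·15.8196 + 0.4808·0.0000] = 7.8129
Node d (S = 22.61): V_d = e^(−0.05)·[0.5192·0.0000 + 0.4808·0.0000] = 0.0000
Node 0 (S = 30): V_0 = e^(−0.05)·[0.5192·7.8129 + 0.4808·0.0000] = 3.8586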